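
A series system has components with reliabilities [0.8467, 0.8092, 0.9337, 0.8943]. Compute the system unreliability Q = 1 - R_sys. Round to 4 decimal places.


Components: [0.8467, 0.8092, 0.9337, 0.8943]
After component 1: product = 0.8467
After component 2: product = 0.6851
After component 3: product = 0.6397
After component 4: product = 0.5721
R_sys = 0.5721
Q = 1 - 0.5721 = 0.4279

0.4279


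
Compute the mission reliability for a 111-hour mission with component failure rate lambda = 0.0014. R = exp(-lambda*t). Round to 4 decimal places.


lambda = 0.0014
mission_time = 111
lambda * t = 0.0014 * 111 = 0.1554
R = exp(-0.1554)
R = 0.8561

0.8561


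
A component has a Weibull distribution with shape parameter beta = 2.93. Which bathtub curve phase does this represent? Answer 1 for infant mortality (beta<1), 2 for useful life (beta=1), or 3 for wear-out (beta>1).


beta = 2.93
Compare beta to 1:
beta < 1 => infant mortality (phase 1)
beta = 1 => useful life (phase 2)
beta > 1 => wear-out (phase 3)
Since beta = 2.93, this is wear-out (increasing failure rate)
Phase = 3

3


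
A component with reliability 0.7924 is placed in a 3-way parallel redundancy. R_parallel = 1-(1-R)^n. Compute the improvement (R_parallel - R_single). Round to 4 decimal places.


R_single = 0.7924, n = 3
1 - R_single = 0.2076
(1 - R_single)^n = 0.2076^3 = 0.0089
R_parallel = 1 - 0.0089 = 0.9911
Improvement = 0.9911 - 0.7924
Improvement = 0.1987

0.1987


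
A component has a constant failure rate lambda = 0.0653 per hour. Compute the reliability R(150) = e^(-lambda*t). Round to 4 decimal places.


lambda = 0.0653
t = 150
lambda * t = 9.795
R(t) = e^(-9.795)
R(t) = 0.0001

0.0001


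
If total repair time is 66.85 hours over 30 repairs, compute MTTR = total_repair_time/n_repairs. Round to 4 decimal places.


total_repair_time = 66.85
n_repairs = 30
MTTR = 66.85 / 30
MTTR = 2.2283

2.2283


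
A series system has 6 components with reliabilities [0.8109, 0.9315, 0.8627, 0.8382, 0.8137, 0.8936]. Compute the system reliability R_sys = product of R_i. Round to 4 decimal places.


Components: [0.8109, 0.9315, 0.8627, 0.8382, 0.8137, 0.8936]
After component 1 (R=0.8109): product = 0.8109
After component 2 (R=0.9315): product = 0.7554
After component 3 (R=0.8627): product = 0.6516
After component 4 (R=0.8382): product = 0.5462
After component 5 (R=0.8137): product = 0.4444
After component 6 (R=0.8936): product = 0.3972
R_sys = 0.3972

0.3972


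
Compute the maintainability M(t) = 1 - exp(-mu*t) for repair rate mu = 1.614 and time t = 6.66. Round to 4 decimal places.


mu = 1.614, t = 6.66
mu * t = 1.614 * 6.66 = 10.7492
exp(-10.7492) = 0.0
M(t) = 1 - 0.0
M(t) = 1.0

1.0


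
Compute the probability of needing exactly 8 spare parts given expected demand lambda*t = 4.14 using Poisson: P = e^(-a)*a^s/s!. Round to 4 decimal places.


a = 4.14, s = 8
e^(-a) = e^(-4.14) = 0.0159
a^s = 4.14^8 = 86298.397
s! = 40320
P = 0.0159 * 86298.397 / 40320
P = 0.0341

0.0341


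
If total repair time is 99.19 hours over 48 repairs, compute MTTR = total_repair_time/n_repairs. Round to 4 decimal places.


total_repair_time = 99.19
n_repairs = 48
MTTR = 99.19 / 48
MTTR = 2.0665

2.0665


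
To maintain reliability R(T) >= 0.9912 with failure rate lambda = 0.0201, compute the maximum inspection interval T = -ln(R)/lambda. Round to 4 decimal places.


R_target = 0.9912
lambda = 0.0201
-ln(0.9912) = 0.0088
T = 0.0088 / 0.0201
T = 0.4397

0.4397


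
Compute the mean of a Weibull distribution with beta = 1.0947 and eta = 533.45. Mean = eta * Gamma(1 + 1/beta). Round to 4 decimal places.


beta = 1.0947, eta = 533.45
1/beta = 0.9135
1 + 1/beta = 1.9135
Gamma(1.9135) = 0.9665
Mean = 533.45 * 0.9665
Mean = 515.5577

515.5577


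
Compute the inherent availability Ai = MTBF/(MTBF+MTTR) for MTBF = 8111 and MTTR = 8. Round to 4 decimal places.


MTBF = 8111
MTTR = 8
MTBF + MTTR = 8119
Ai = 8111 / 8119
Ai = 0.999

0.999


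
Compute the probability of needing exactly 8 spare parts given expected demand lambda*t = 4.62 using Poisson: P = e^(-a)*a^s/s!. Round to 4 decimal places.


a = 4.62, s = 8
e^(-a) = e^(-4.62) = 0.0099
a^s = 4.62^8 = 207556.2447
s! = 40320
P = 0.0099 * 207556.2447 / 40320
P = 0.0507

0.0507


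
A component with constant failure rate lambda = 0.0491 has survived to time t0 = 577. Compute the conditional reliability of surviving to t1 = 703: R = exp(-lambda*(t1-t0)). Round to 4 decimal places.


lambda = 0.0491
t0 = 577, t1 = 703
t1 - t0 = 126
lambda * (t1-t0) = 0.0491 * 126 = 6.1866
R = exp(-6.1866)
R = 0.0021

0.0021


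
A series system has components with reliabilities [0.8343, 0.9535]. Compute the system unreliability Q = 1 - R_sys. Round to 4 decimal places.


Components: [0.8343, 0.9535]
After component 1: product = 0.8343
After component 2: product = 0.7955
R_sys = 0.7955
Q = 1 - 0.7955 = 0.2045

0.2045


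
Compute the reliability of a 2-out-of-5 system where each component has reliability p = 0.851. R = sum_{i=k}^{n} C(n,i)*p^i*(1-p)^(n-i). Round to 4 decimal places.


k = 2, n = 5, p = 0.851
i=2: C(5,2)=10 * 0.851^2 * 0.149^3 = 0.024
i=3: C(5,3)=10 * 0.851^3 * 0.149^2 = 0.1368
i=4: C(5,4)=5 * 0.851^4 * 0.149^1 = 0.3907
i=5: C(5,5)=1 * 0.851^5 * 0.149^0 = 0.4463
R = sum of terms = 0.9978

0.9978


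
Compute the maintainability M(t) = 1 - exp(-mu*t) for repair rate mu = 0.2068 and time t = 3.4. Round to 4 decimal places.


mu = 0.2068, t = 3.4
mu * t = 0.2068 * 3.4 = 0.7031
exp(-0.7031) = 0.495
M(t) = 1 - 0.495
M(t) = 0.505

0.505


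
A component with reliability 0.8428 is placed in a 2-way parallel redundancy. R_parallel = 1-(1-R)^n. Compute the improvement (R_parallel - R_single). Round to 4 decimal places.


R_single = 0.8428, n = 2
1 - R_single = 0.1572
(1 - R_single)^n = 0.1572^2 = 0.0247
R_parallel = 1 - 0.0247 = 0.9753
Improvement = 0.9753 - 0.8428
Improvement = 0.1325

0.1325


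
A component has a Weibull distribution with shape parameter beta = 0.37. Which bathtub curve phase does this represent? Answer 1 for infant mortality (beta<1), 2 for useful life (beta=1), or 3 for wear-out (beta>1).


beta = 0.37
Compare beta to 1:
beta < 1 => infant mortality (phase 1)
beta = 1 => useful life (phase 2)
beta > 1 => wear-out (phase 3)
Since beta = 0.37, this is infant mortality (decreasing failure rate)
Phase = 1

1


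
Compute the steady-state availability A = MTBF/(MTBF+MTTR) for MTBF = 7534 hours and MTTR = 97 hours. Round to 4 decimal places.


MTBF = 7534
MTTR = 97
MTBF + MTTR = 7631
A = 7534 / 7631
A = 0.9873

0.9873


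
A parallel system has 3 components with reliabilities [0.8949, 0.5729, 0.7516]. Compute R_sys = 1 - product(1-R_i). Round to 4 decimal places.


Components: [0.8949, 0.5729, 0.7516]
(1 - 0.8949) = 0.1051, running product = 0.1051
(1 - 0.5729) = 0.4271, running product = 0.0449
(1 - 0.7516) = 0.2484, running product = 0.0112
Product of (1-R_i) = 0.0112
R_sys = 1 - 0.0112 = 0.9888

0.9888


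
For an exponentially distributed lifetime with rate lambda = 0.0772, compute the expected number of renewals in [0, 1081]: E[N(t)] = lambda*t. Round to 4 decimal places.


lambda = 0.0772
t = 1081
E[N(t)] = lambda * t
E[N(t)] = 0.0772 * 1081
E[N(t)] = 83.4532

83.4532


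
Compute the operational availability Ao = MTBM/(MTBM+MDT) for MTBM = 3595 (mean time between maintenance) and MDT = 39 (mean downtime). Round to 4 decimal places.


MTBM = 3595
MDT = 39
MTBM + MDT = 3634
Ao = 3595 / 3634
Ao = 0.9893

0.9893


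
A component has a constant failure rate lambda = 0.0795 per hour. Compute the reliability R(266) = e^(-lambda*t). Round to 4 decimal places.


lambda = 0.0795
t = 266
lambda * t = 21.147
R(t) = e^(-21.147)
R(t) = 0.0

0.0


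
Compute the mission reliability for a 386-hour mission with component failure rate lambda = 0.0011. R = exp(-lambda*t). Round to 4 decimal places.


lambda = 0.0011
mission_time = 386
lambda * t = 0.0011 * 386 = 0.4246
R = exp(-0.4246)
R = 0.654

0.654


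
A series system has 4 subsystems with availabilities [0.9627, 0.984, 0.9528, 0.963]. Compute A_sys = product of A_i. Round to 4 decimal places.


Subsystems: [0.9627, 0.984, 0.9528, 0.963]
After subsystem 1 (A=0.9627): product = 0.9627
After subsystem 2 (A=0.984): product = 0.9473
After subsystem 3 (A=0.9528): product = 0.9026
After subsystem 4 (A=0.963): product = 0.8692
A_sys = 0.8692

0.8692


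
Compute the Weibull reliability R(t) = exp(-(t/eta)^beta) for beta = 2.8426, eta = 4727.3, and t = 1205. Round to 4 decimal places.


beta = 2.8426, eta = 4727.3, t = 1205
t/eta = 1205 / 4727.3 = 0.2549
(t/eta)^beta = 0.2549^2.8426 = 0.0205
R(t) = exp(-0.0205)
R(t) = 0.9797

0.9797


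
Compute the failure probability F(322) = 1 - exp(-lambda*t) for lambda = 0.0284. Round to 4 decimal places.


lambda = 0.0284, t = 322
lambda * t = 9.1448
exp(-9.1448) = 0.0001
F(t) = 1 - 0.0001
F(t) = 0.9999

0.9999


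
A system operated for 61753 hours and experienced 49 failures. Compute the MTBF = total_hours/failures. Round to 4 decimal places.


total_hours = 61753
failures = 49
MTBF = 61753 / 49
MTBF = 1260.2653

1260.2653


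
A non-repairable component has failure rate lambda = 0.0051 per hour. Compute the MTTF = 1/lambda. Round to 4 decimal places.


lambda = 0.0051
MTTF = 1 / 0.0051
MTTF = 196.0784

196.0784


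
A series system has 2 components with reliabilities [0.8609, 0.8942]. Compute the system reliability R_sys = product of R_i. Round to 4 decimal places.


Components: [0.8609, 0.8942]
After component 1 (R=0.8609): product = 0.8609
After component 2 (R=0.8942): product = 0.7698
R_sys = 0.7698

0.7698


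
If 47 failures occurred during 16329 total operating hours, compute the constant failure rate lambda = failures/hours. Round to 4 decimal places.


failures = 47
total_hours = 16329
lambda = 47 / 16329
lambda = 0.0029

0.0029


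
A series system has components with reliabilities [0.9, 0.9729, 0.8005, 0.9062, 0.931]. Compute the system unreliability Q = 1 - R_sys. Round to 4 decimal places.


Components: [0.9, 0.9729, 0.8005, 0.9062, 0.931]
After component 1: product = 0.9
After component 2: product = 0.8756
After component 3: product = 0.7009
After component 4: product = 0.6352
After component 5: product = 0.5914
R_sys = 0.5914
Q = 1 - 0.5914 = 0.4086

0.4086


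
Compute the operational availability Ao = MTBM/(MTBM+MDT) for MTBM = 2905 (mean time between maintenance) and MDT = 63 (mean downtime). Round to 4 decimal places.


MTBM = 2905
MDT = 63
MTBM + MDT = 2968
Ao = 2905 / 2968
Ao = 0.9788

0.9788


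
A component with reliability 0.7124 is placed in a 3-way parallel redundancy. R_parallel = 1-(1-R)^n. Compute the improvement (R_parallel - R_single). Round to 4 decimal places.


R_single = 0.7124, n = 3
1 - R_single = 0.2876
(1 - R_single)^n = 0.2876^3 = 0.0238
R_parallel = 1 - 0.0238 = 0.9762
Improvement = 0.9762 - 0.7124
Improvement = 0.2638

0.2638


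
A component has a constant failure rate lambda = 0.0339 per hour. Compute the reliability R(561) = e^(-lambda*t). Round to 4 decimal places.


lambda = 0.0339
t = 561
lambda * t = 19.0179
R(t) = e^(-19.0179)
R(t) = 0.0

0.0


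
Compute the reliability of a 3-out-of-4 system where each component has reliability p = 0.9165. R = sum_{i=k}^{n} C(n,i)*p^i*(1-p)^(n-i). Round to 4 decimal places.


k = 3, n = 4, p = 0.9165
i=3: C(4,3)=4 * 0.9165^3 * 0.0835^1 = 0.2571
i=4: C(4,4)=1 * 0.9165^4 * 0.0835^0 = 0.7056
R = sum of terms = 0.9627

0.9627


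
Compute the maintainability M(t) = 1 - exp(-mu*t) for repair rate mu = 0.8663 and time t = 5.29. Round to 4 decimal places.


mu = 0.8663, t = 5.29
mu * t = 0.8663 * 5.29 = 4.5827
exp(-4.5827) = 0.0102
M(t) = 1 - 0.0102
M(t) = 0.9898

0.9898


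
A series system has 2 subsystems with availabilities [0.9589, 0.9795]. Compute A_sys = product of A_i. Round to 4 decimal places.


Subsystems: [0.9589, 0.9795]
After subsystem 1 (A=0.9589): product = 0.9589
After subsystem 2 (A=0.9795): product = 0.9392
A_sys = 0.9392

0.9392


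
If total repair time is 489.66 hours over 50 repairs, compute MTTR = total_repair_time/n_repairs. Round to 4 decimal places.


total_repair_time = 489.66
n_repairs = 50
MTTR = 489.66 / 50
MTTR = 9.7932

9.7932


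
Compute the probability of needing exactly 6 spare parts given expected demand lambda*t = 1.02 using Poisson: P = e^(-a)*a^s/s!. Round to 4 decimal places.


a = 1.02, s = 6
e^(-a) = e^(-1.02) = 0.3606
a^s = 1.02^6 = 1.1262
s! = 720
P = 0.3606 * 1.1262 / 720
P = 0.0006

0.0006


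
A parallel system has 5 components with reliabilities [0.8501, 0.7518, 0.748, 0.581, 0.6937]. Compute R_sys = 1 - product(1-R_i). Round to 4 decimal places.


Components: [0.8501, 0.7518, 0.748, 0.581, 0.6937]
(1 - 0.8501) = 0.1499, running product = 0.1499
(1 - 0.7518) = 0.2482, running product = 0.0372
(1 - 0.748) = 0.252, running product = 0.0094
(1 - 0.581) = 0.419, running product = 0.0039
(1 - 0.6937) = 0.3063, running product = 0.0012
Product of (1-R_i) = 0.0012
R_sys = 1 - 0.0012 = 0.9988

0.9988


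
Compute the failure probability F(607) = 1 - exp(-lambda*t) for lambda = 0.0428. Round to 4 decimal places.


lambda = 0.0428, t = 607
lambda * t = 25.9796
exp(-25.9796) = 0.0
F(t) = 1 - 0.0
F(t) = 1.0

1.0


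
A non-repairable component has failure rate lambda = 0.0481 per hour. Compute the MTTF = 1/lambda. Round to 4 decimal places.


lambda = 0.0481
MTTF = 1 / 0.0481
MTTF = 20.79

20.79


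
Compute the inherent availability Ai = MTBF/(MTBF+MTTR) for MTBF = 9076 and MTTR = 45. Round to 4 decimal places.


MTBF = 9076
MTTR = 45
MTBF + MTTR = 9121
Ai = 9076 / 9121
Ai = 0.9951

0.9951


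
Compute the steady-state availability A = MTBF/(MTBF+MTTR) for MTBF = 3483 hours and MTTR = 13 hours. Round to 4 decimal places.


MTBF = 3483
MTTR = 13
MTBF + MTTR = 3496
A = 3483 / 3496
A = 0.9963

0.9963


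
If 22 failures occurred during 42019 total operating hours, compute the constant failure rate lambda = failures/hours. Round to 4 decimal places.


failures = 22
total_hours = 42019
lambda = 22 / 42019
lambda = 0.0005

0.0005


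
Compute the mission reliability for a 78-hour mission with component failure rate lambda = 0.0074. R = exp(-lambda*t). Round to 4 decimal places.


lambda = 0.0074
mission_time = 78
lambda * t = 0.0074 * 78 = 0.5772
R = exp(-0.5772)
R = 0.5615

0.5615


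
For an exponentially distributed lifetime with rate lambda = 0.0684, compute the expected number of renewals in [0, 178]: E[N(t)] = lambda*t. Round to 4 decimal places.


lambda = 0.0684
t = 178
E[N(t)] = lambda * t
E[N(t)] = 0.0684 * 178
E[N(t)] = 12.1752

12.1752


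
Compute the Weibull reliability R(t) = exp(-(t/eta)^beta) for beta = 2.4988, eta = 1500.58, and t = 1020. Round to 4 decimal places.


beta = 2.4988, eta = 1500.58, t = 1020
t/eta = 1020 / 1500.58 = 0.6797
(t/eta)^beta = 0.6797^2.4988 = 0.3811
R(t) = exp(-0.3811)
R(t) = 0.6831

0.6831


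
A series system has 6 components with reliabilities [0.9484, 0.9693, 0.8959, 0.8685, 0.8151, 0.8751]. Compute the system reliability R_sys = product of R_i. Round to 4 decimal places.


Components: [0.9484, 0.9693, 0.8959, 0.8685, 0.8151, 0.8751]
After component 1 (R=0.9484): product = 0.9484
After component 2 (R=0.9693): product = 0.9193
After component 3 (R=0.8959): product = 0.8236
After component 4 (R=0.8685): product = 0.7153
After component 5 (R=0.8151): product = 0.583
After component 6 (R=0.8751): product = 0.5102
R_sys = 0.5102

0.5102


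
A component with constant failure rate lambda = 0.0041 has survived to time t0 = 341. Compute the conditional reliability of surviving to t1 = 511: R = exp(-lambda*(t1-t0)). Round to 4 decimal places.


lambda = 0.0041
t0 = 341, t1 = 511
t1 - t0 = 170
lambda * (t1-t0) = 0.0041 * 170 = 0.697
R = exp(-0.697)
R = 0.4981

0.4981


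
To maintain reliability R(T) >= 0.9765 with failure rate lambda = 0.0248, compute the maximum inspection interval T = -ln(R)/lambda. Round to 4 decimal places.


R_target = 0.9765
lambda = 0.0248
-ln(0.9765) = 0.0238
T = 0.0238 / 0.0248
T = 0.9589

0.9589


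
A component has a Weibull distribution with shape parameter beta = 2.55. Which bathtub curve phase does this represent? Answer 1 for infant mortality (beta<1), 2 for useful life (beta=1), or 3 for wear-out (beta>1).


beta = 2.55
Compare beta to 1:
beta < 1 => infant mortality (phase 1)
beta = 1 => useful life (phase 2)
beta > 1 => wear-out (phase 3)
Since beta = 2.55, this is wear-out (increasing failure rate)
Phase = 3

3


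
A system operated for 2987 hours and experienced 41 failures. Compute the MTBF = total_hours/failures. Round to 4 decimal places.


total_hours = 2987
failures = 41
MTBF = 2987 / 41
MTBF = 72.8537

72.8537


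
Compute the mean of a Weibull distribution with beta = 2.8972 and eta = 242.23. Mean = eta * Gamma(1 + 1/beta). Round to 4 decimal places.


beta = 2.8972, eta = 242.23
1/beta = 0.3452
1 + 1/beta = 1.3452
Gamma(1.3452) = 0.8917
Mean = 242.23 * 0.8917
Mean = 215.9854

215.9854


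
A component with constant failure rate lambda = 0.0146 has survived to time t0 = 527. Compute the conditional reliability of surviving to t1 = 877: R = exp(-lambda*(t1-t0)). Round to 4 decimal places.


lambda = 0.0146
t0 = 527, t1 = 877
t1 - t0 = 350
lambda * (t1-t0) = 0.0146 * 350 = 5.11
R = exp(-5.11)
R = 0.006

0.006


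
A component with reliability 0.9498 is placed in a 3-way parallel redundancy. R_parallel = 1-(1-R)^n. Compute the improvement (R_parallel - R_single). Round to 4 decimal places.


R_single = 0.9498, n = 3
1 - R_single = 0.0502
(1 - R_single)^n = 0.0502^3 = 0.0001
R_parallel = 1 - 0.0001 = 0.9999
Improvement = 0.9999 - 0.9498
Improvement = 0.0501

0.0501


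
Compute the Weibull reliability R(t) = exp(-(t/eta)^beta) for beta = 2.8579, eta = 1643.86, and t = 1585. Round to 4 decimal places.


beta = 2.8579, eta = 1643.86, t = 1585
t/eta = 1585 / 1643.86 = 0.9642
(t/eta)^beta = 0.9642^2.8579 = 0.901
R(t) = exp(-0.901)
R(t) = 0.4061

0.4061


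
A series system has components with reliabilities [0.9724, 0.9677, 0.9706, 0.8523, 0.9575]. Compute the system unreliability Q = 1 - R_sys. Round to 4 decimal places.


Components: [0.9724, 0.9677, 0.9706, 0.8523, 0.9575]
After component 1: product = 0.9724
After component 2: product = 0.941
After component 3: product = 0.9133
After component 4: product = 0.7784
After component 5: product = 0.7453
R_sys = 0.7453
Q = 1 - 0.7453 = 0.2547

0.2547


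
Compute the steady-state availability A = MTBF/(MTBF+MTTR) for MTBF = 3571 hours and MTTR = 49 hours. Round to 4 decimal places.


MTBF = 3571
MTTR = 49
MTBF + MTTR = 3620
A = 3571 / 3620
A = 0.9865

0.9865


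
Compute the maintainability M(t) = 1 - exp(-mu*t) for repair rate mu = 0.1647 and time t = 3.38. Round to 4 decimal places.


mu = 0.1647, t = 3.38
mu * t = 0.1647 * 3.38 = 0.5567
exp(-0.5567) = 0.5731
M(t) = 1 - 0.5731
M(t) = 0.4269

0.4269


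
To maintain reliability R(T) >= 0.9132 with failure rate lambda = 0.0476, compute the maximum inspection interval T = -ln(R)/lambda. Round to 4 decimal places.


R_target = 0.9132
lambda = 0.0476
-ln(0.9132) = 0.0908
T = 0.0908 / 0.0476
T = 1.9076

1.9076


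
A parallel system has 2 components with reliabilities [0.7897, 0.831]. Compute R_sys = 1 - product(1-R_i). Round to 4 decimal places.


Components: [0.7897, 0.831]
(1 - 0.7897) = 0.2103, running product = 0.2103
(1 - 0.831) = 0.169, running product = 0.0355
Product of (1-R_i) = 0.0355
R_sys = 1 - 0.0355 = 0.9645

0.9645


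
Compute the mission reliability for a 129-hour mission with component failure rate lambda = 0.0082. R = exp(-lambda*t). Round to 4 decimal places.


lambda = 0.0082
mission_time = 129
lambda * t = 0.0082 * 129 = 1.0578
R = exp(-1.0578)
R = 0.3472

0.3472


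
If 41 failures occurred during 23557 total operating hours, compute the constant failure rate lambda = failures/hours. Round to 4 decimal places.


failures = 41
total_hours = 23557
lambda = 41 / 23557
lambda = 0.0017

0.0017


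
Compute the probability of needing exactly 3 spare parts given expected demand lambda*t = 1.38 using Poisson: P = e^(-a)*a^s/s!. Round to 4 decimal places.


a = 1.38, s = 3
e^(-a) = e^(-1.38) = 0.2516
a^s = 1.38^3 = 2.6281
s! = 6
P = 0.2516 * 2.6281 / 6
P = 0.1102

0.1102


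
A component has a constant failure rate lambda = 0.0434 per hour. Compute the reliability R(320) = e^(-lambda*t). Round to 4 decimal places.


lambda = 0.0434
t = 320
lambda * t = 13.888
R(t) = e^(-13.888)
R(t) = 0.0

0.0


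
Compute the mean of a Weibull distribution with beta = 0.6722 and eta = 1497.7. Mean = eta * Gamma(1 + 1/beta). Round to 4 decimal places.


beta = 0.6722, eta = 1497.7
1/beta = 1.4877
1 + 1/beta = 2.4877
Gamma(2.4877) = 1.3179
Mean = 1497.7 * 1.3179
Mean = 1973.8159

1973.8159


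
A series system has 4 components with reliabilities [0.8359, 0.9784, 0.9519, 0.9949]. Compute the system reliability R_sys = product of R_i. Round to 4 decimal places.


Components: [0.8359, 0.9784, 0.9519, 0.9949]
After component 1 (R=0.8359): product = 0.8359
After component 2 (R=0.9784): product = 0.8178
After component 3 (R=0.9519): product = 0.7785
After component 4 (R=0.9949): product = 0.7745
R_sys = 0.7745

0.7745


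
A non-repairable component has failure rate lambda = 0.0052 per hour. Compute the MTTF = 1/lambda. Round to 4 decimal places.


lambda = 0.0052
MTTF = 1 / 0.0052
MTTF = 192.3077

192.3077


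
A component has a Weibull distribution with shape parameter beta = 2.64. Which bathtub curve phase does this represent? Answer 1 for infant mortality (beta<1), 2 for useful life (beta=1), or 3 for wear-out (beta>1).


beta = 2.64
Compare beta to 1:
beta < 1 => infant mortality (phase 1)
beta = 1 => useful life (phase 2)
beta > 1 => wear-out (phase 3)
Since beta = 2.64, this is wear-out (increasing failure rate)
Phase = 3

3


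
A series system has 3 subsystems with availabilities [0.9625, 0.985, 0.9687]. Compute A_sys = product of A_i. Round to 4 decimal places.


Subsystems: [0.9625, 0.985, 0.9687]
After subsystem 1 (A=0.9625): product = 0.9625
After subsystem 2 (A=0.985): product = 0.9481
After subsystem 3 (A=0.9687): product = 0.9184
A_sys = 0.9184

0.9184


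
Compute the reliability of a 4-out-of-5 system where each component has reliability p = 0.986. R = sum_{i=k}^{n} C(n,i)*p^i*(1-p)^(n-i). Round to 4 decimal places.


k = 4, n = 5, p = 0.986
i=4: C(5,4)=5 * 0.986^4 * 0.014^1 = 0.0662
i=5: C(5,5)=1 * 0.986^5 * 0.014^0 = 0.9319
R = sum of terms = 0.9981

0.9981


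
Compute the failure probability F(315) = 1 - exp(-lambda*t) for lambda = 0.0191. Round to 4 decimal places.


lambda = 0.0191, t = 315
lambda * t = 6.0165
exp(-6.0165) = 0.0024
F(t) = 1 - 0.0024
F(t) = 0.9976

0.9976


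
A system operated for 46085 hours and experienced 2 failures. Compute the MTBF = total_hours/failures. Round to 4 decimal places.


total_hours = 46085
failures = 2
MTBF = 46085 / 2
MTBF = 23042.5

23042.5


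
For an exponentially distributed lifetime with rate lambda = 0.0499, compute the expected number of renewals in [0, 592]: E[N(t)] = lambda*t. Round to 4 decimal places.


lambda = 0.0499
t = 592
E[N(t)] = lambda * t
E[N(t)] = 0.0499 * 592
E[N(t)] = 29.5408

29.5408


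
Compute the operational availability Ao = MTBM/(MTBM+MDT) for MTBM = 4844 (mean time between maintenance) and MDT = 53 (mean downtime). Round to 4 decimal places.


MTBM = 4844
MDT = 53
MTBM + MDT = 4897
Ao = 4844 / 4897
Ao = 0.9892

0.9892


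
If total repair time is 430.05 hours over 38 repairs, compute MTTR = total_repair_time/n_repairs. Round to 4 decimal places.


total_repair_time = 430.05
n_repairs = 38
MTTR = 430.05 / 38
MTTR = 11.3171

11.3171


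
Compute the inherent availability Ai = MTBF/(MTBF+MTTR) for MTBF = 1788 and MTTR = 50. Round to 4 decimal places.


MTBF = 1788
MTTR = 50
MTBF + MTTR = 1838
Ai = 1788 / 1838
Ai = 0.9728

0.9728


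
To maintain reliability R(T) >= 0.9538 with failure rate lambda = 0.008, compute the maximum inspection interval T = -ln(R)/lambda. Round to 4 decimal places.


R_target = 0.9538
lambda = 0.008
-ln(0.9538) = 0.0473
T = 0.0473 / 0.008
T = 5.9127

5.9127


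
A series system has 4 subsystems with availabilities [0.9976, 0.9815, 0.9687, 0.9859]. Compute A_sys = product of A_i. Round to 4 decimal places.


Subsystems: [0.9976, 0.9815, 0.9687, 0.9859]
After subsystem 1 (A=0.9976): product = 0.9976
After subsystem 2 (A=0.9815): product = 0.9791
After subsystem 3 (A=0.9687): product = 0.9485
After subsystem 4 (A=0.9859): product = 0.9351
A_sys = 0.9351

0.9351


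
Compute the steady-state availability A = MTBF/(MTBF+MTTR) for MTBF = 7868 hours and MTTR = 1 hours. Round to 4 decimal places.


MTBF = 7868
MTTR = 1
MTBF + MTTR = 7869
A = 7868 / 7869
A = 0.9999

0.9999


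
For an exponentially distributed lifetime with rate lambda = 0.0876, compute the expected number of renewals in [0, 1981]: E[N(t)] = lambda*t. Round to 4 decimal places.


lambda = 0.0876
t = 1981
E[N(t)] = lambda * t
E[N(t)] = 0.0876 * 1981
E[N(t)] = 173.5356

173.5356


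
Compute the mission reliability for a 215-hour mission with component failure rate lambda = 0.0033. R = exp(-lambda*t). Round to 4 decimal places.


lambda = 0.0033
mission_time = 215
lambda * t = 0.0033 * 215 = 0.7095
R = exp(-0.7095)
R = 0.4919

0.4919


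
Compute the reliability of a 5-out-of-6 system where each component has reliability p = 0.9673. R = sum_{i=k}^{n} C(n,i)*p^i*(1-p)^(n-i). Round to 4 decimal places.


k = 5, n = 6, p = 0.9673
i=5: C(6,5)=6 * 0.9673^5 * 0.0327^1 = 0.1662
i=6: C(6,6)=1 * 0.9673^6 * 0.0327^0 = 0.8192
R = sum of terms = 0.9853

0.9853


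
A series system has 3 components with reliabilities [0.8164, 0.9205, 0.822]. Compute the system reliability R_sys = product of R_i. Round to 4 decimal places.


Components: [0.8164, 0.9205, 0.822]
After component 1 (R=0.8164): product = 0.8164
After component 2 (R=0.9205): product = 0.7515
After component 3 (R=0.822): product = 0.6177
R_sys = 0.6177

0.6177


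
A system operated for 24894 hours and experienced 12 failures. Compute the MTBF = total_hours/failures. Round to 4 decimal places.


total_hours = 24894
failures = 12
MTBF = 24894 / 12
MTBF = 2074.5

2074.5


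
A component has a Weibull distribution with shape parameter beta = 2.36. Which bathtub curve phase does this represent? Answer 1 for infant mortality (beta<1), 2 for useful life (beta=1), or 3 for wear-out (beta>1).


beta = 2.36
Compare beta to 1:
beta < 1 => infant mortality (phase 1)
beta = 1 => useful life (phase 2)
beta > 1 => wear-out (phase 3)
Since beta = 2.36, this is wear-out (increasing failure rate)
Phase = 3

3


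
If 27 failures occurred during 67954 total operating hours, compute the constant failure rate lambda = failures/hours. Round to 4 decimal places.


failures = 27
total_hours = 67954
lambda = 27 / 67954
lambda = 0.0004

0.0004


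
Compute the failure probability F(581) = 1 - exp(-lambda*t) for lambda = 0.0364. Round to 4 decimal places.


lambda = 0.0364, t = 581
lambda * t = 21.1484
exp(-21.1484) = 0.0
F(t) = 1 - 0.0
F(t) = 1.0

1.0


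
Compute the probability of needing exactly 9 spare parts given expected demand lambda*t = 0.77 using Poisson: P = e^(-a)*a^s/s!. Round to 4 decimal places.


a = 0.77, s = 9
e^(-a) = e^(-0.77) = 0.463
a^s = 0.77^9 = 0.0952
s! = 362880
P = 0.463 * 0.0952 / 362880
P = 0.0

0.0


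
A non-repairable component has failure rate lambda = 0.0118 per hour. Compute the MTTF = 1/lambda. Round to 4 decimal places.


lambda = 0.0118
MTTF = 1 / 0.0118
MTTF = 84.7458

84.7458


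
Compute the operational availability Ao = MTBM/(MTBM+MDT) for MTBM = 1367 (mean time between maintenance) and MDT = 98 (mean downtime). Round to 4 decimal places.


MTBM = 1367
MDT = 98
MTBM + MDT = 1465
Ao = 1367 / 1465
Ao = 0.9331

0.9331


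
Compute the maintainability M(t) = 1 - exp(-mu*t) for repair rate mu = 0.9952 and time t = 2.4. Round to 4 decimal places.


mu = 0.9952, t = 2.4
mu * t = 0.9952 * 2.4 = 2.3885
exp(-2.3885) = 0.0918
M(t) = 1 - 0.0918
M(t) = 0.9082

0.9082


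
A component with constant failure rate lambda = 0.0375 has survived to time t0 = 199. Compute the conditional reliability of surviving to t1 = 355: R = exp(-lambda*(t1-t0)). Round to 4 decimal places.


lambda = 0.0375
t0 = 199, t1 = 355
t1 - t0 = 156
lambda * (t1-t0) = 0.0375 * 156 = 5.85
R = exp(-5.85)
R = 0.0029

0.0029


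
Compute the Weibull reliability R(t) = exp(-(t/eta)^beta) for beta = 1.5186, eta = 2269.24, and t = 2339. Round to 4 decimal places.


beta = 1.5186, eta = 2269.24, t = 2339
t/eta = 2339 / 2269.24 = 1.0307
(t/eta)^beta = 1.0307^1.5186 = 1.0471
R(t) = exp(-1.0471)
R(t) = 0.351

0.351


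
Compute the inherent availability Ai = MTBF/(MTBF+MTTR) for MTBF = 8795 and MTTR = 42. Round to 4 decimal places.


MTBF = 8795
MTTR = 42
MTBF + MTTR = 8837
Ai = 8795 / 8837
Ai = 0.9952

0.9952


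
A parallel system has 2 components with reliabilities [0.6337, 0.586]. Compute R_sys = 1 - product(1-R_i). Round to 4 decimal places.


Components: [0.6337, 0.586]
(1 - 0.6337) = 0.3663, running product = 0.3663
(1 - 0.586) = 0.414, running product = 0.1516
Product of (1-R_i) = 0.1516
R_sys = 1 - 0.1516 = 0.8484

0.8484


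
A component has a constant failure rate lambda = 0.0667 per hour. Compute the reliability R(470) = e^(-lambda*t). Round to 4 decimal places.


lambda = 0.0667
t = 470
lambda * t = 31.349
R(t) = e^(-31.349)
R(t) = 0.0

0.0


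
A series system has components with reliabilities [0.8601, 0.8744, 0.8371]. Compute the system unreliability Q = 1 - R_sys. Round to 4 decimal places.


Components: [0.8601, 0.8744, 0.8371]
After component 1: product = 0.8601
After component 2: product = 0.7521
After component 3: product = 0.6296
R_sys = 0.6296
Q = 1 - 0.6296 = 0.3704

0.3704


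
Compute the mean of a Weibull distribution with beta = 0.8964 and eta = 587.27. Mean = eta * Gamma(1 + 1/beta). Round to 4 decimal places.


beta = 0.8964, eta = 587.27
1/beta = 1.1156
1 + 1/beta = 2.1156
Gamma(2.1156) = 1.0545
Mean = 587.27 * 1.0545
Mean = 619.2779

619.2779


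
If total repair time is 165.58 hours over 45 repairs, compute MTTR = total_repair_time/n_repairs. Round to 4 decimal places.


total_repair_time = 165.58
n_repairs = 45
MTTR = 165.58 / 45
MTTR = 3.6796

3.6796


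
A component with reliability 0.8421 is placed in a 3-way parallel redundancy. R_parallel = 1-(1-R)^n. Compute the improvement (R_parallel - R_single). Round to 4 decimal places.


R_single = 0.8421, n = 3
1 - R_single = 0.1579
(1 - R_single)^n = 0.1579^3 = 0.0039
R_parallel = 1 - 0.0039 = 0.9961
Improvement = 0.9961 - 0.8421
Improvement = 0.154

0.154


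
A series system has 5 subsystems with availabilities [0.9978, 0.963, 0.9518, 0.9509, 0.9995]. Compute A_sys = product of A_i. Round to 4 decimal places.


Subsystems: [0.9978, 0.963, 0.9518, 0.9509, 0.9995]
After subsystem 1 (A=0.9978): product = 0.9978
After subsystem 2 (A=0.963): product = 0.9609
After subsystem 3 (A=0.9518): product = 0.9146
After subsystem 4 (A=0.9509): product = 0.8697
After subsystem 5 (A=0.9995): product = 0.8692
A_sys = 0.8692

0.8692


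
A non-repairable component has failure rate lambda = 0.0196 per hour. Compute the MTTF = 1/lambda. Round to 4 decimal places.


lambda = 0.0196
MTTF = 1 / 0.0196
MTTF = 51.0204

51.0204


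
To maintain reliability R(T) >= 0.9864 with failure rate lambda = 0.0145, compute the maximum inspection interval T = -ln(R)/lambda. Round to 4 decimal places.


R_target = 0.9864
lambda = 0.0145
-ln(0.9864) = 0.0137
T = 0.0137 / 0.0145
T = 0.9444

0.9444


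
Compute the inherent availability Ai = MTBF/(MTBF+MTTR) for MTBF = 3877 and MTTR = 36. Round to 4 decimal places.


MTBF = 3877
MTTR = 36
MTBF + MTTR = 3913
Ai = 3877 / 3913
Ai = 0.9908

0.9908


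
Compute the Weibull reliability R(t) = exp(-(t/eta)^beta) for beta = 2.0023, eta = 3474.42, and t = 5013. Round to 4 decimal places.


beta = 2.0023, eta = 3474.42, t = 5013
t/eta = 5013 / 3474.42 = 1.4428
(t/eta)^beta = 1.4428^2.0023 = 2.0835
R(t) = exp(-2.0835)
R(t) = 0.1245

0.1245


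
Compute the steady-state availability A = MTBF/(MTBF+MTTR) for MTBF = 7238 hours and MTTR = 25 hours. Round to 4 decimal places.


MTBF = 7238
MTTR = 25
MTBF + MTTR = 7263
A = 7238 / 7263
A = 0.9966

0.9966


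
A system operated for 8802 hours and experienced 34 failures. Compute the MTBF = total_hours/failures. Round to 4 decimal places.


total_hours = 8802
failures = 34
MTBF = 8802 / 34
MTBF = 258.8824

258.8824


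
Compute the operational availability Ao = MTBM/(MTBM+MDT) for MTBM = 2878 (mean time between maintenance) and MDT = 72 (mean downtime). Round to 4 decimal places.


MTBM = 2878
MDT = 72
MTBM + MDT = 2950
Ao = 2878 / 2950
Ao = 0.9756

0.9756


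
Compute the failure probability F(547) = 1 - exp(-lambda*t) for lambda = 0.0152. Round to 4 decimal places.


lambda = 0.0152, t = 547
lambda * t = 8.3144
exp(-8.3144) = 0.0002
F(t) = 1 - 0.0002
F(t) = 0.9998

0.9998


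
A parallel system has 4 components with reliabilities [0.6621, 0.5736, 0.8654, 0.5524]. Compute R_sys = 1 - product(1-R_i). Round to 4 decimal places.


Components: [0.6621, 0.5736, 0.8654, 0.5524]
(1 - 0.6621) = 0.3379, running product = 0.3379
(1 - 0.5736) = 0.4264, running product = 0.1441
(1 - 0.8654) = 0.1346, running product = 0.0194
(1 - 0.5524) = 0.4476, running product = 0.0087
Product of (1-R_i) = 0.0087
R_sys = 1 - 0.0087 = 0.9913

0.9913


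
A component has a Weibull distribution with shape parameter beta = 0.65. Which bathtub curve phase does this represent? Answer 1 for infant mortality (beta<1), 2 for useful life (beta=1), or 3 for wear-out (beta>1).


beta = 0.65
Compare beta to 1:
beta < 1 => infant mortality (phase 1)
beta = 1 => useful life (phase 2)
beta > 1 => wear-out (phase 3)
Since beta = 0.65, this is infant mortality (decreasing failure rate)
Phase = 1

1


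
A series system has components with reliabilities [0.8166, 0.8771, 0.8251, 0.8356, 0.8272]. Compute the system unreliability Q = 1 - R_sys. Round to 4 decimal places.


Components: [0.8166, 0.8771, 0.8251, 0.8356, 0.8272]
After component 1: product = 0.8166
After component 2: product = 0.7162
After component 3: product = 0.591
After component 4: product = 0.4938
After component 5: product = 0.4085
R_sys = 0.4085
Q = 1 - 0.4085 = 0.5915

0.5915


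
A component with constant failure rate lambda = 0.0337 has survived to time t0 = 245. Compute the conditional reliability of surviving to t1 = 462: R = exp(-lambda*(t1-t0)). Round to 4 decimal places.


lambda = 0.0337
t0 = 245, t1 = 462
t1 - t0 = 217
lambda * (t1-t0) = 0.0337 * 217 = 7.3129
R = exp(-7.3129)
R = 0.0007

0.0007


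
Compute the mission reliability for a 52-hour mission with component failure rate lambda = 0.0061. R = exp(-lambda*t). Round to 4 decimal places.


lambda = 0.0061
mission_time = 52
lambda * t = 0.0061 * 52 = 0.3172
R = exp(-0.3172)
R = 0.7282

0.7282


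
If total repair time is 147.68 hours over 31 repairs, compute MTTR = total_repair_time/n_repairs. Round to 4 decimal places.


total_repair_time = 147.68
n_repairs = 31
MTTR = 147.68 / 31
MTTR = 4.7639

4.7639


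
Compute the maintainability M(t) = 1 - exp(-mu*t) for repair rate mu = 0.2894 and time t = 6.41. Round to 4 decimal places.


mu = 0.2894, t = 6.41
mu * t = 0.2894 * 6.41 = 1.8551
exp(-1.8551) = 0.1564
M(t) = 1 - 0.1564
M(t) = 0.8436

0.8436


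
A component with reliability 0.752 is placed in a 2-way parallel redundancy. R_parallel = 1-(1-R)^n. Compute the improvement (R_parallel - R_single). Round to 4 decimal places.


R_single = 0.752, n = 2
1 - R_single = 0.248
(1 - R_single)^n = 0.248^2 = 0.0615
R_parallel = 1 - 0.0615 = 0.9385
Improvement = 0.9385 - 0.752
Improvement = 0.1865

0.1865


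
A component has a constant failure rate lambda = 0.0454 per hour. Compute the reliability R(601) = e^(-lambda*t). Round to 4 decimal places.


lambda = 0.0454
t = 601
lambda * t = 27.2854
R(t) = e^(-27.2854)
R(t) = 0.0

0.0


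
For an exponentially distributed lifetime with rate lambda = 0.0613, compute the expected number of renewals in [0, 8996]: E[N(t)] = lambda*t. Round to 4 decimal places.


lambda = 0.0613
t = 8996
E[N(t)] = lambda * t
E[N(t)] = 0.0613 * 8996
E[N(t)] = 551.4548

551.4548


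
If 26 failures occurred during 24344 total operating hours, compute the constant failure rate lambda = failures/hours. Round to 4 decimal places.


failures = 26
total_hours = 24344
lambda = 26 / 24344
lambda = 0.0011

0.0011


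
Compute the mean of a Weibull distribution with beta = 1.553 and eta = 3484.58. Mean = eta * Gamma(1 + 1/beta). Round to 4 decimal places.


beta = 1.553, eta = 3484.58
1/beta = 0.6439
1 + 1/beta = 1.6439
Gamma(1.6439) = 0.8992
Mean = 3484.58 * 0.8992
Mean = 3133.3701

3133.3701


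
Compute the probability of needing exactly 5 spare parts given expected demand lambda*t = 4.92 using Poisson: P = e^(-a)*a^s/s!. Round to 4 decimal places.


a = 4.92, s = 5
e^(-a) = e^(-4.92) = 0.0073
a^s = 4.92^5 = 2882.873
s! = 120
P = 0.0073 * 2882.873 / 120
P = 0.1754

0.1754


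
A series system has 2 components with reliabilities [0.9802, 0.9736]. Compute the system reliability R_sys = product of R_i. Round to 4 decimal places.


Components: [0.9802, 0.9736]
After component 1 (R=0.9802): product = 0.9802
After component 2 (R=0.9736): product = 0.9543
R_sys = 0.9543

0.9543


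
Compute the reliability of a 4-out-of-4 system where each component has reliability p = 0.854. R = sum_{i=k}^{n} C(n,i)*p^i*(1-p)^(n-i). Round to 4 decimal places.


k = 4, n = 4, p = 0.854
i=4: C(4,4)=1 * 0.854^4 * 0.146^0 = 0.5319
R = sum of terms = 0.5319

0.5319


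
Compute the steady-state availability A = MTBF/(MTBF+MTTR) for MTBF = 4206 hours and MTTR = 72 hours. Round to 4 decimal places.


MTBF = 4206
MTTR = 72
MTBF + MTTR = 4278
A = 4206 / 4278
A = 0.9832

0.9832


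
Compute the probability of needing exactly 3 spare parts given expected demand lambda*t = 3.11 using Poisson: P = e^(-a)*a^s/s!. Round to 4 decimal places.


a = 3.11, s = 3
e^(-a) = e^(-3.11) = 0.0446
a^s = 3.11^3 = 30.0802
s! = 6
P = 0.0446 * 30.0802 / 6
P = 0.2236

0.2236


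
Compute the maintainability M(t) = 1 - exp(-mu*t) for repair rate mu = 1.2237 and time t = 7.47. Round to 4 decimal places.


mu = 1.2237, t = 7.47
mu * t = 1.2237 * 7.47 = 9.141
exp(-9.141) = 0.0001
M(t) = 1 - 0.0001
M(t) = 0.9999

0.9999


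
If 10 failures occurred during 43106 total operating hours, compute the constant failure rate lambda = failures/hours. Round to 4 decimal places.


failures = 10
total_hours = 43106
lambda = 10 / 43106
lambda = 0.0002

0.0002


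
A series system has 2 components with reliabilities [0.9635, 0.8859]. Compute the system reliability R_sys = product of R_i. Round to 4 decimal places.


Components: [0.9635, 0.8859]
After component 1 (R=0.9635): product = 0.9635
After component 2 (R=0.8859): product = 0.8536
R_sys = 0.8536

0.8536


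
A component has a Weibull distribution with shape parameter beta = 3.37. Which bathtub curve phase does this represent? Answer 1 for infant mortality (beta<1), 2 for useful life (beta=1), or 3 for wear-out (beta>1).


beta = 3.37
Compare beta to 1:
beta < 1 => infant mortality (phase 1)
beta = 1 => useful life (phase 2)
beta > 1 => wear-out (phase 3)
Since beta = 3.37, this is wear-out (increasing failure rate)
Phase = 3

3


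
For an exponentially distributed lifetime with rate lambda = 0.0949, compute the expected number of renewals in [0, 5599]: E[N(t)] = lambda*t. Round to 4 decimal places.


lambda = 0.0949
t = 5599
E[N(t)] = lambda * t
E[N(t)] = 0.0949 * 5599
E[N(t)] = 531.3451

531.3451
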